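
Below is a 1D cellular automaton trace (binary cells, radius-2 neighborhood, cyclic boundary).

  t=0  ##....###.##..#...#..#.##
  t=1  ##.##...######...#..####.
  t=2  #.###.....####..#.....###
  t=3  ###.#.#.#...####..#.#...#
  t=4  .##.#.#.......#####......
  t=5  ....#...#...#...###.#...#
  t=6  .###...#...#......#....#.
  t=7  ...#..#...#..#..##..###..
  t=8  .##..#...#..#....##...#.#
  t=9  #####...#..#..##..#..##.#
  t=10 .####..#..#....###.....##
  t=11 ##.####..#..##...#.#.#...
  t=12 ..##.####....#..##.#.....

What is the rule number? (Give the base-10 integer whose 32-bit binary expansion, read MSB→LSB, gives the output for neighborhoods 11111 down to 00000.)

4209317926

  #####|#  b31=1 t=1,i=10
  ####.|#  b30=1 t=0,i=0
  ###.#|#  b29=1 t=0,i=8
  ###..|#  b28=1 t=0,i=1
  ##.##|#  b27=1 t=0,i=9
  ##.#.|.  b26=0 t=3,i=3
  ##..#|#  b25=1 t=0,i=12
  ##...|.  b24=0 t=0,i=2
  #.###|#  b23=1 t=0,i=23
  #.##.|#  b22=1 t=0,i=10
  #.#.#|#  b21=1 t=3,i=4
  #.#..|.  b20=0 t=3,i=8
  #..##|.  b19=0 t=1,i=19
  #..#.|#  b18=1 t=0,i=13
  #...#|.  b17=0 t=0,i=16
  #....|#  b16=1 t=0,i=3
  .####|.  b15=0 t=0,i=24
  .###.|.  b14=0 t=0,i=7
  .##.#|.  b13=0 t=1,i=1
  .##..|#  b12=1 t=0,i=11
  .#.##|#  b11=1 t=0,i=22
  .#.#.|.  b10=0 t=3,i=5
  .#..#|.  b9=0 t=0,i=19
  .#...|.  b8=0 t=0,i=15
  ..###|.  b7=0 t=0,i=6
  ..##.|.  b6=0 t=4,i=1
  ..#.#|#  b5=1 t=0,i=21
  ..#..|.  b4=0 t=0,i=14
  ...##|.  b3=0 t=0,i=5
  ...#.|#  b2=1 t=0,i=17
  ....#|#  b1=1 t=0,i=4
  .....|.  b0=0 t=2,i=7
  bits 11111010111001010001100000100110 = 4209317926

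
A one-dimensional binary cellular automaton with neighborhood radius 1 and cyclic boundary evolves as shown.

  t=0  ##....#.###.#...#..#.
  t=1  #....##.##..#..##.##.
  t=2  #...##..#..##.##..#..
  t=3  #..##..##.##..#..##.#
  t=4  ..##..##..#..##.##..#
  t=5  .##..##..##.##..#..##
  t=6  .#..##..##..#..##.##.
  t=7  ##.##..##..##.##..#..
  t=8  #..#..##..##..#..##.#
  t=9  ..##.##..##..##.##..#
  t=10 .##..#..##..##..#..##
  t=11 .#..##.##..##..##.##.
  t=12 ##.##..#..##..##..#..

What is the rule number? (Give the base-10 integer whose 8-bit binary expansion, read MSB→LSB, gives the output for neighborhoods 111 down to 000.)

  nb ###: next=#  (t=0,i=9, bit7=1)
  nb ##.: next=.  (t=0,i=1, bit6=0)
  nb #.#: next=.  (t=0,i=7, bit5=0)
  nb #..: next=.  (t=0,i=2, bit4=0)
  nb .##: next=#  (t=0,i=0, bit3=1)
  nb .#.: next=#  (t=0,i=6, bit2=1)
  nb ..#: next=#  (t=0,i=5, bit1=1)
  nb ...: next=.  (t=0,i=3, bit0=0)
  bits 10001110 = 142

142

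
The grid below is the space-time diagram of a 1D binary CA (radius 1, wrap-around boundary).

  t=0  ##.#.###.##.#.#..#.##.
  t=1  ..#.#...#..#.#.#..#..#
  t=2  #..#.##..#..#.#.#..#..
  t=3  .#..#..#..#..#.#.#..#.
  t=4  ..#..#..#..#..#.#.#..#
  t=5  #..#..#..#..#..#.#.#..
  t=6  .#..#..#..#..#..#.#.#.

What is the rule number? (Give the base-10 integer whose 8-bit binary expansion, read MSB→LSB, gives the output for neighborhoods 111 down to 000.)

  ### -> .   bit 7 = 0  t=0,i=6
  ##. -> .   bit 6 = 0  t=0,i=1
  #.# -> #   bit 5 = 1  t=0,i=2
  #.. -> #   bit 4 = 1  t=0,i=15
  .## -> .   bit 3 = 0  t=0,i=0
  .#. -> .   bit 2 = 0  t=0,i=3
  ..# -> .   bit 1 = 0  t=0,i=16
  ... -> #   bit 0 = 1  t=1,i=6
  bits 00110001 = 49

49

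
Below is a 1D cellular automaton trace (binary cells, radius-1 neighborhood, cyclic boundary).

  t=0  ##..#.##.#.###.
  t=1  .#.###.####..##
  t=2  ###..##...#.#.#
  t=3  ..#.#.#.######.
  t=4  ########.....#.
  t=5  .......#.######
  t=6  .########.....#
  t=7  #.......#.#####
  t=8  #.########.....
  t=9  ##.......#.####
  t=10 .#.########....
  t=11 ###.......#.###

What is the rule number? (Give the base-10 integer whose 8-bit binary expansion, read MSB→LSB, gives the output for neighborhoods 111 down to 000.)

  ### -> .   bit 7 = 0  t=0,i=12
  ##. -> #   bit 6 = 1  t=0,i=1
  #.# -> #   bit 5 = 1  t=0,i=5
  #.. -> .   bit 4 = 0  t=0,i=2
  .## -> .   bit 3 = 0  t=0,i=0
  .#. -> #   bit 2 = 1  t=0,i=4
  ..# -> #   bit 1 = 1  t=0,i=3
  ... -> #   bit 0 = 1  t=2,i=8
  bits 01100111 = 103

103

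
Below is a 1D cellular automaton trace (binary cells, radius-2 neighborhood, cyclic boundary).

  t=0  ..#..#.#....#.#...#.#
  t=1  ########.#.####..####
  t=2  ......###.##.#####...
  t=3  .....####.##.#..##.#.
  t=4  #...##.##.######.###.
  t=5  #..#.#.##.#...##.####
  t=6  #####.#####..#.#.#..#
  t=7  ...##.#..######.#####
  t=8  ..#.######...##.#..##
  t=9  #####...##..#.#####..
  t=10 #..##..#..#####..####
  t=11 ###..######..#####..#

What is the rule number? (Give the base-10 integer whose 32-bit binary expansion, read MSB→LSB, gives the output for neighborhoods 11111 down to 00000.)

  #####|.  b31=0 t=1,i=0
  ####.|#  b30=1 t=1,i=6
  ###.#|#  b29=1 t=1,i=7
  ###..|#  b28=1 t=1,i=14
  ##.##|.  b27=0 t=2,i=9
  ##.#.|#  b26=1 t=1,i=8
  ##..#|#  b25=1 t=1,i=15
  ##...|.  b24=0 t=2,i=18
  #.###|#  b23=1 t=1,i=11
  #.##.|#  b22=1 t=2,i=10
  #.#.#|.  b21=0 t=1,i=9
  #.#..|#  b20=1 t=0,i=7
  #..##|#  b19=1 t=1,i=16
  #..#.|#  b18=1 t=0,i=1
  #...#|.  b17=0 t=0,i=16
  #....|#  b16=1 t=0,i=9
  .####|.  b15=0 t=1,i=12
  .###.|#  b14=1 t=2,i=7
  .##.#|#  b13=1 t=2,i=11
  .##..|.  b12=0 t=8,i=20
  .#.##|#  b11=1 t=1,i=10
  .#.#.|#  b10=1 t=0,i=6
  .#..#|#  b9=1 t=0,i=0
  .#...|.  b8=0 t=0,i=8
  ..###|#  b7=1 t=1,i=17
  ..##.|.  b6=0 t=3,i=16
  ..#.#|#  b5=1 t=0,i=5
  ..#..|#  b4=1 t=0,i=2
  ...##|#  b3=1 t=2,i=5
  ...#.|#  b2=1 t=0,i=11
  ....#|.  b1=0 t=0,i=10
  .....|.  b0=0 t=2,i=0
  bits 01110110110111010110111010111100 = 1994223292

1994223292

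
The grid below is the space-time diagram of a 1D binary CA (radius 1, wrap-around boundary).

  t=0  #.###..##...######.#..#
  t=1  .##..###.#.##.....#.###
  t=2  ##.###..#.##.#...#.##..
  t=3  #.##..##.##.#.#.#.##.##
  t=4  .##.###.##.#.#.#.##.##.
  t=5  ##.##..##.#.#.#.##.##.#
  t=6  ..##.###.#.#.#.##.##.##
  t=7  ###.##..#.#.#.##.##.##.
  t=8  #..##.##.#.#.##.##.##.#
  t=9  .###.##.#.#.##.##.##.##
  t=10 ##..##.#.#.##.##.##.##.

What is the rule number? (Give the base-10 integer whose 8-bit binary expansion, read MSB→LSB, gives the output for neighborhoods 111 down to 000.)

  ### -> .   bit 7 = 0  t=0,i=3
  ##. -> .   bit 6 = 0  t=0,i=0
  #.# -> #   bit 5 = 1  t=0,i=1
  #.. -> #   bit 4 = 1  t=0,i=5
  .## -> #   bit 3 = 1  t=0,i=2
  .#. -> .   bit 2 = 0  t=0,i=19
  ..# -> #   bit 1 = 1  t=0,i=6
  ... -> .   bit 0 = 0  t=0,i=10
  bits 00111010 = 58

58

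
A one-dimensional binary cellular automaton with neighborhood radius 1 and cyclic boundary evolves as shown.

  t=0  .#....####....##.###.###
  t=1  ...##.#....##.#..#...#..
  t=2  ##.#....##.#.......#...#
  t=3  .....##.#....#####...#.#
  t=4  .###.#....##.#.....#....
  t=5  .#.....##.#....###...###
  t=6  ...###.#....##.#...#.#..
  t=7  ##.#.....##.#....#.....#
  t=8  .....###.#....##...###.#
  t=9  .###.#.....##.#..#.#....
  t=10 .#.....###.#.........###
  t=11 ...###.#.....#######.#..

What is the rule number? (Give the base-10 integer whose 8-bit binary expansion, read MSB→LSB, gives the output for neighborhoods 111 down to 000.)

9

  nb ###: next=.  (t=0,i=7, bit7=0)
  nb ##.: next=.  (t=0,i=9, bit6=0)
  nb #.#: next=.  (t=0,i=0, bit5=0)
  nb #..: next=.  (t=0,i=2, bit4=0)
  nb .##: next=#  (t=0,i=6, bit3=1)
  nb .#.: next=.  (t=0,i=1, bit2=0)
  nb ..#: next=.  (t=0,i=5, bit1=0)
  nb ...: next=#  (t=0,i=3, bit0=1)
  bits 00001001 = 9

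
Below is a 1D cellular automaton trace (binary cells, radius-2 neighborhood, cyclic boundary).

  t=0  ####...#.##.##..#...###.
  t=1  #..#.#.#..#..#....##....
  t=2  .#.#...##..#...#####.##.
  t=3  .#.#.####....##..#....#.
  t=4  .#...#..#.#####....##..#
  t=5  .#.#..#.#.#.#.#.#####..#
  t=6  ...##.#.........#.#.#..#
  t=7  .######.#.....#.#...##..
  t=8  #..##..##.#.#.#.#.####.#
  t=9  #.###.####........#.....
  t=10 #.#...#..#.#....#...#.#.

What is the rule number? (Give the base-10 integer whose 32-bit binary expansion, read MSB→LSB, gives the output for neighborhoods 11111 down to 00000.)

  [31] ##### => #  t=2,i=17
  [30] ####. => .  t=0,i=2
  [29] ###.# => .  t=0,i=22
  [28] ###.. => #  t=0,i=3
  [27] ##.## => .  t=0,i=11
  [26] ##.#. => #  t=6,i=5
  [25] ##..# => .  t=0,i=14
  [24] ##... => .  t=0,i=4
  [23] #.### => #  t=0,i=0
  [22] #.##. => .  t=0,i=9
  [21] #.#.# => .  t=1,i=5
  [20] #.#.. => #  t=1,i=7
  [19] #..## => #  t=8,i=2
  [18] #..#. => .  t=0,i=15
  [17] #...# => #  t=0,i=5
  [16] #.... => #  t=1,i=15
  [15] .#### => .  t=0,i=1
  [14] .###. => .  t=0,i=21
  [13] .##.# => #  t=0,i=10
  [12] .##.. => #  t=0,i=13
  [11] .#.## => .  t=0,i=8
  [10] .#.#. => .  t=1,i=4
  [9] .#..# => #  t=1,i=1
  [8] .#... => .  t=0,i=17
  [7] ..### => .  t=0,i=20
  [6] ..##. => #  t=1,i=18
  [5] ..#.# => #  t=0,i=7
  [4] ..#.. => .  t=0,i=16
  [3] ...## => #  t=0,i=19
  [2] ...#. => .  t=0,i=6
  [1] ....# => #  t=1,i=16
  [0] ..... => .  t=6,i=9
  bits 10010100100110110011001001101010 = 2493198954

2493198954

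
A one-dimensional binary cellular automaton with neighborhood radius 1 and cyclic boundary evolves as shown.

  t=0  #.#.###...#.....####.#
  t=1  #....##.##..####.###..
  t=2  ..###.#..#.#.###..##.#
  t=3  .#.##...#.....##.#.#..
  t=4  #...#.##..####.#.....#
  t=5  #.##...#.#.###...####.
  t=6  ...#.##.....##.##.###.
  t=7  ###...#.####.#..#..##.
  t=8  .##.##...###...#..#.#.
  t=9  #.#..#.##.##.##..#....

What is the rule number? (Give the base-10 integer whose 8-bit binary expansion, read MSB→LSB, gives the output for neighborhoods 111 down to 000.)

195

  nb ###: next=#  (t=0,i=5, bit7=1)
  nb ##.: next=#  (t=0,i=0, bit6=1)
  nb #.#: next=.  (t=0,i=1, bit5=0)
  nb #..: next=.  (t=0,i=7, bit4=0)
  nb .##: next=.  (t=0,i=4, bit3=0)
  nb .#.: next=.  (t=0,i=2, bit2=0)
  nb ..#: next=#  (t=0,i=9, bit1=1)
  nb ...: next=#  (t=0,i=8, bit0=1)
  bits 11000011 = 195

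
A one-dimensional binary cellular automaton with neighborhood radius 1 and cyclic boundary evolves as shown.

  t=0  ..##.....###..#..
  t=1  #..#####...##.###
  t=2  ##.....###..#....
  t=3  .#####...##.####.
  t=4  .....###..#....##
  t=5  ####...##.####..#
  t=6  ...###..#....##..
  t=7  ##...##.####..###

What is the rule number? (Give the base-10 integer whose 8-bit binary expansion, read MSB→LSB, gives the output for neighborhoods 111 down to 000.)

85

  nb ###: next=.  (t=0,i=10, bit7=0)
  nb ##.: next=#  (t=0,i=3, bit6=1)
  nb #.#: next=.  (t=1,i=13, bit5=0)
  nb #..: next=#  (t=0,i=4, bit4=1)
  nb .##: next=.  (t=0,i=2, bit3=0)
  nb .#.: next=#  (t=0,i=14, bit2=1)
  nb ..#: next=.  (t=0,i=1, bit1=0)
  nb ...: next=#  (t=0,i=0, bit0=1)
  bits 01010101 = 85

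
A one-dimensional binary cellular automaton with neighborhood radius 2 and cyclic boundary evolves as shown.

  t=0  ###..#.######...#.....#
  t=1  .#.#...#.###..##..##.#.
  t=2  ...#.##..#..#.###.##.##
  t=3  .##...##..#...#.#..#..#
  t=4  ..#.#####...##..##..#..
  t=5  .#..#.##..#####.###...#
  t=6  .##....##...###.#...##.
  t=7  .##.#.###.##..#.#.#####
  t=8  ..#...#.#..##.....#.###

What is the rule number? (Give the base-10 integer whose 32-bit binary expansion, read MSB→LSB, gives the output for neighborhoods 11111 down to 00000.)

  [31] ##### => #  t=0,i=9
  [30] ####. => #  t=0,i=1
  [29] ###.# => #  t=2,i=16
  [28] ###.. => .  t=0,i=2
  [27] ##.## => .  t=2,i=17
  [26] ##.#. => .  t=1,i=20
  [25] ##..# => #  t=0,i=3
  [24] ##... => .  t=0,i=13
  [23] #.### => #  t=0,i=7
  [22] #.##. => .  t=2,i=5
  [21] #.#.# => .  t=7,i=4
  [20] #.#.. => #  t=1,i=3
  [19] #..## => .  t=1,i=13
  [18] #..#. => .  t=0,i=4
  [17] #...# => #  t=0,i=14
  [16] #.... => #  t=0,i=18
  [15] .#### => .  t=0,i=0
  [14] .###. => .  t=1,i=10
  [13] .##.# => #  t=1,i=19
  [12] .##.. => #  t=1,i=15
  [11] .#.## => .  t=0,i=6
  [10] .#.#. => .  t=1,i=2
  [9] .#..# => #  t=1,i=22
  [8] .#... => .  t=0,i=17
  [7] ..### => .  t=0,i=22
  [6] ..##. => #  t=1,i=14
  [5] ..#.# => .  t=0,i=5
  [4] ..#.. => .  t=0,i=16
  [3] ...## => #  t=0,i=21
  [2] ...#. => #  t=0,i=15
  [1] ....# => .  t=0,i=20
  [0] ..... => #  t=0,i=19
  bits 11100010100100110011001001001101 = 3801297485

3801297485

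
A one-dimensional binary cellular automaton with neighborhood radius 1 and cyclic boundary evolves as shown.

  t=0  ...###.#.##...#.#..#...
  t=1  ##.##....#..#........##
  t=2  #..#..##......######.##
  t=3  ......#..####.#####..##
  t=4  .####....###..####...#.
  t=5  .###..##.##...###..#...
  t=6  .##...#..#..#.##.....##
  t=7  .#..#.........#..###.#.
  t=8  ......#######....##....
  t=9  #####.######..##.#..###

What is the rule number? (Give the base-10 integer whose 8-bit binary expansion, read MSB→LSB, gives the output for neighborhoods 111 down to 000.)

  [7] ### => #  t=0,i=4
  [6] ##. => .  t=0,i=5
  [5] #.# => .  t=0,i=6
  [4] #.. => .  t=0,i=11
  [3] .## => #  t=0,i=3
  [2] .#. => .  t=0,i=7
  [1] ..# => .  t=0,i=2
  [0] ... => #  t=0,i=0
  bits 10001001 = 137

137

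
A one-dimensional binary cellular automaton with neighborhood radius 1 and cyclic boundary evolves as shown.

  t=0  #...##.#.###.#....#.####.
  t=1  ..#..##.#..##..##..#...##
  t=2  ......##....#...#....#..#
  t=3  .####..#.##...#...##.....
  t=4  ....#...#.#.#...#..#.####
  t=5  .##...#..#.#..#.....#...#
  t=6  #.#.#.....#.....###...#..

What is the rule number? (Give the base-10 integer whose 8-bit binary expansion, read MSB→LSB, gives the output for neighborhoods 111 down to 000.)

97

  nb ###: next=.  (t=0,i=10, bit7=0)
  nb ##.: next=#  (t=0,i=5, bit6=1)
  nb #.#: next=#  (t=0,i=6, bit5=1)
  nb #..: next=.  (t=0,i=1, bit4=0)
  nb .##: next=.  (t=0,i=4, bit3=0)
  nb .#.: next=.  (t=0,i=0, bit2=0)
  nb ..#: next=.  (t=0,i=3, bit1=0)
  nb ...: next=#  (t=0,i=2, bit0=1)
  bits 01100001 = 97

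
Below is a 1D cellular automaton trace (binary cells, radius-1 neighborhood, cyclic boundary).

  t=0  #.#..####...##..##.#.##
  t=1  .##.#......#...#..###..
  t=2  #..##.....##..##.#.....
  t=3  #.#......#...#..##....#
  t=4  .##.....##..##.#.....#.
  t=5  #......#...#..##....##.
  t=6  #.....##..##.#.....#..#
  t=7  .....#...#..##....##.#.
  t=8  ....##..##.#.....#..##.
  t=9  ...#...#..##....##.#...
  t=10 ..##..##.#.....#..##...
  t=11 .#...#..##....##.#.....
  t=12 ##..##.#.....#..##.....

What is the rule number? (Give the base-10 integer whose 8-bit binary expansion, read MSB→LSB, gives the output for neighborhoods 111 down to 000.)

38

  nb ###: next=.  (t=0,i=6, bit7=0)
  nb ##.: next=.  (t=0,i=0, bit6=0)
  nb #.#: next=#  (t=0,i=1, bit5=1)
  nb #..: next=.  (t=0,i=3, bit4=0)
  nb .##: next=.  (t=0,i=5, bit3=0)
  nb .#.: next=#  (t=0,i=2, bit2=1)
  nb ..#: next=#  (t=0,i=4, bit1=1)
  nb ...: next=.  (t=0,i=10, bit0=0)
  bits 00100110 = 38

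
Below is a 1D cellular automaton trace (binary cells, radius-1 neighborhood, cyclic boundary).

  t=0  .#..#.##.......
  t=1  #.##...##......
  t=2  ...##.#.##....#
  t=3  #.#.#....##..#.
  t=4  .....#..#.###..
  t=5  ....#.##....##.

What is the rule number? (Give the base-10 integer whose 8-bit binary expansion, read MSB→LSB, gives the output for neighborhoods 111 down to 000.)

  ###|.  b7=0 t=4,i=11
  ##.|#  b6=1 t=0,i=7
  #.#|.  b5=0 t=0,i=5
  #..|#  b4=1 t=0,i=2
  .##|.  b3=0 t=0,i=6
  .#.|.  b2=0 t=0,i=1
  ..#|#  b1=1 t=0,i=0
  ...|.  b0=0 t=0,i=9
  bits 01010010 = 82

82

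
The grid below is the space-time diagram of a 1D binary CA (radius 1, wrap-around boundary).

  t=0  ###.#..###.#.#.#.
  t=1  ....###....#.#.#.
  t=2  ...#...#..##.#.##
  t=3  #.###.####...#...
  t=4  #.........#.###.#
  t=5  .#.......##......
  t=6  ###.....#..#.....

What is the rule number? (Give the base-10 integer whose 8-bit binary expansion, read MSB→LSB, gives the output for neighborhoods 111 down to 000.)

  nb ###: next=.  (t=0,i=1, bit7=0)
  nb ##.: next=.  (t=0,i=2, bit6=0)
  nb #.#: next=.  (t=0,i=3, bit5=0)
  nb #..: next=#  (t=0,i=5, bit4=1)
  nb .##: next=.  (t=0,i=0, bit3=0)
  nb .#.: next=#  (t=0,i=4, bit2=1)
  nb ..#: next=#  (t=0,i=6, bit1=1)
  nb ...: next=.  (t=1,i=0, bit0=0)
  bits 00010110 = 22

22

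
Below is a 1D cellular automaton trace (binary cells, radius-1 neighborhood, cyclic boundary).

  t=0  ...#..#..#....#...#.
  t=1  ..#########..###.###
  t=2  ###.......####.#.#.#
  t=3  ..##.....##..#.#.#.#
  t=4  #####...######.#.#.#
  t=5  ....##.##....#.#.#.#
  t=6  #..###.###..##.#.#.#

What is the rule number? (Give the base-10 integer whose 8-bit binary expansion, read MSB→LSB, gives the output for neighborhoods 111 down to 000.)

94

  ###|.  b7=0 t=1,i=3
  ##.|#  b6=1 t=1,i=10
  #.#|.  b5=0 t=1,i=16
  #..|#  b4=1 t=0,i=4
  .##|#  b3=1 t=1,i=2
  .#.|#  b2=1 t=0,i=3
  ..#|#  b1=1 t=0,i=2
  ...|.  b0=0 t=0,i=0
  bits 01011110 = 94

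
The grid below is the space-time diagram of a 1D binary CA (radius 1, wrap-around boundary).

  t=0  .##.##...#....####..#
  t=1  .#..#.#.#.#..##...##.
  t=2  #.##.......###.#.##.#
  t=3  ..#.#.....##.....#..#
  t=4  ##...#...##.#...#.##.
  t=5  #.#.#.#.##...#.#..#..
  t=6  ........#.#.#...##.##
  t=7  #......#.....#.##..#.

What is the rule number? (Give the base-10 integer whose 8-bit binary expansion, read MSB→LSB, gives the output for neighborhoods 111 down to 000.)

26

  nb ###: next=.  (t=0,i=15, bit7=0)
  nb ##.: next=.  (t=0,i=2, bit6=0)
  nb #.#: next=.  (t=0,i=0, bit5=0)
  nb #..: next=#  (t=0,i=6, bit4=1)
  nb .##: next=#  (t=0,i=1, bit3=1)
  nb .#.: next=.  (t=0,i=9, bit2=0)
  nb ..#: next=#  (t=0,i=8, bit1=1)
  nb ...: next=.  (t=0,i=7, bit0=0)
  bits 00011010 = 26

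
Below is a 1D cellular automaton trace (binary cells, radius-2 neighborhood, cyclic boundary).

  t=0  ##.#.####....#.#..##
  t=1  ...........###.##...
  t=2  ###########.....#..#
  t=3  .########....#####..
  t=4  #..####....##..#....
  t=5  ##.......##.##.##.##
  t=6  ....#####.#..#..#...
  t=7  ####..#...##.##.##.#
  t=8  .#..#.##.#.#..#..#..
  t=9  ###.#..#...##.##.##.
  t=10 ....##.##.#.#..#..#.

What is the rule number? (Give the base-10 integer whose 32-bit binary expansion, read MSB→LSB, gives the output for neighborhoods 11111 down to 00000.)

2182099775

  nb #####: next=#  (t=2,i=1, bit31=1)
  nb ####.: next=.  (t=0,i=0, bit30=0)
  nb ###.#: next=.  (t=0,i=1, bit29=0)
  nb ###..: next=.  (t=0,i=8, bit28=0)
  nb ##.##: next=.  (t=1,i=14, bit27=0)
  nb ##.#.: next=.  (t=0,i=2, bit26=0)
  nb ##..#: next=#  (t=4,i=13, bit25=1)
  nb ##...: next=.  (t=0,i=9, bit24=0)
  nb #.###: next=.  (t=0,i=5, bit23=0)
  nb #.##.: next=.  (t=1,i=15, bit22=0)
  nb #.#.#: next=.  (t=0,i=3, bit21=0)
  nb #.#..: next=#  (t=0,i=15, bit20=1)
  nb #..##: next=.  (t=0,i=17, bit19=0)
  nb #..#.: next=.  (t=4,i=14, bit18=0)
  nb #...#: next=.  (t=3,i=19, bit17=0)
  nb #....: next=.  (t=0,i=10, bit16=0)
  nb .####: next=.  (t=0,i=6, bit15=0)
  nb .###.: next=.  (t=1,i=12, bit14=0)
  nb .##.#: next=#  (t=5,i=10, bit13=1)
  nb .##..: next=#  (t=1,i=16, bit12=1)
  nb .#.##: next=.  (t=0,i=4, bit11=0)
  nb .#.#.: next=.  (t=0,i=14, bit10=0)
  nb .#..#: next=#  (t=0,i=16, bit9=1)
  nb .#...: next=#  (t=4,i=16, bit8=1)
  nb ..###: next=.  (t=0,i=18, bit7=0)
  nb ..##.: next=.  (t=4,i=11, bit6=0)
  nb ..#.#: next=#  (t=0,i=13, bit5=1)
  nb ..#..: next=#  (t=2,i=16, bit4=1)
  nb ...##: next=#  (t=1,i=10, bit3=1)
  nb ...#.: next=#  (t=0,i=12, bit2=1)
  nb ....#: next=#  (t=0,i=11, bit1=1)
  nb .....: next=#  (t=1,i=0, bit0=1)
  bits 10000010000100000011001100111111 = 2182099775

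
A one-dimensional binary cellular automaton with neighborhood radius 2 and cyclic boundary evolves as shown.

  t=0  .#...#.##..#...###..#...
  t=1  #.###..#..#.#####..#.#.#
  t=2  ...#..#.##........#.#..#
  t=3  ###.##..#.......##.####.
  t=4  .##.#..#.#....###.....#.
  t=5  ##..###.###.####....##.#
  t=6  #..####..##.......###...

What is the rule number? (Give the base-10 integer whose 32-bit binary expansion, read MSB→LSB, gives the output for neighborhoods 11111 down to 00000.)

  [31] ##### => .  t=1,i=14
  [30] ####. => .  t=1,i=15
  [29] ###.# => #  t=3,i=2
  [28] ###.. => .  t=0,i=17
  [27] ##.## => .  t=1,i=1
  [26] ##.#. => .  t=4,i=3
  [25] ##..# => .  t=0,i=9
  [24] ##... => .  t=2,i=10
  [23] #.### => .  t=1,i=2
  [22] #.##. => #  t=0,i=7
  [21] #.#.# => .  t=1,i=21
  [20] #.#.. => #  t=2,i=20
  [19] #..## => #  t=4,i=0
  [18] #..#. => #  t=0,i=10
  [17] #...# => #  t=0,i=3
  [16] #.... => .  t=0,i=22
  [15] .#### => .  t=1,i=13
  [14] .###. => #  t=0,i=16
  [13] .##.# => .  t=1,i=0
  [12] .##.. => .  t=0,i=8
  [11] .#.## => .  t=0,i=6
  [10] .#.#. => #  t=1,i=20
  [9] .#..# => #  t=1,i=8
  [8] .#... => #  t=0,i=2
  [7] ..### => #  t=0,i=15
  [6] ..##. => #  t=3,i=16
  [5] ..#.# => .  t=0,i=5
  [4] ..#.. => .  t=0,i=1
  [3] ...## => #  t=0,i=14
  [2] ...#. => #  t=0,i=0
  [1] ....# => #  t=0,i=23
  [0] ..... => .  t=2,i=12
  bits 00100000010111100100011111001110 = 543049678

543049678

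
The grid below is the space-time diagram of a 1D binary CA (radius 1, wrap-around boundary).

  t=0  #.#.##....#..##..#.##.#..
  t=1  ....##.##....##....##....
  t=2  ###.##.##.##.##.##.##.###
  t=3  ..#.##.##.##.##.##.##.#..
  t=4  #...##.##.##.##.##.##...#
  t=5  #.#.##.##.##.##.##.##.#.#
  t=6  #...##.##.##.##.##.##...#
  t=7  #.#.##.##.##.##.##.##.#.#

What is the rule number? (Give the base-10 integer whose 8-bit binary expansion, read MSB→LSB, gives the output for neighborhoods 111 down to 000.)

  nb ###: next=.  (t=2,i=0, bit7=0)
  nb ##.: next=#  (t=0,i=5, bit6=1)
  nb #.#: next=.  (t=0,i=1, bit5=0)
  nb #..: next=.  (t=0,i=6, bit4=0)
  nb .##: next=#  (t=0,i=4, bit3=1)
  nb .#.: next=.  (t=0,i=0, bit2=0)
  nb ..#: next=.  (t=0,i=9, bit1=0)
  nb ...: next=#  (t=0,i=7, bit0=1)
  bits 01001001 = 73

73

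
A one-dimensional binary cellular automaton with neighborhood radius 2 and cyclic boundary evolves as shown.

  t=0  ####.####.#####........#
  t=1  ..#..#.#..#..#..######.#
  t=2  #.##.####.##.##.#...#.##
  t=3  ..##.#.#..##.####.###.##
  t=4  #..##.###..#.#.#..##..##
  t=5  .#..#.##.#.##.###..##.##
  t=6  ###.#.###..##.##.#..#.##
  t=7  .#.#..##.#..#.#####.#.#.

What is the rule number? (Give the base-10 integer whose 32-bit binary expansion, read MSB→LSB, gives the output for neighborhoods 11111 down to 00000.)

  ##### -> .   bit 31 = 0  t=0,i=1
  ####. -> #   bit 30 = 1  t=0,i=2
  ###.# -> .   bit 29 = 0  t=0,i=3
  ###.. -> .   bit 28 = 0  t=0,i=14
  ##.## -> .   bit 27 = 0  t=0,i=4
  ##.#. -> #   bit 26 = 1  t=1,i=22
  ##..# -> #   bit 25 = 1  t=3,i=0
  ##... -> .   bit 24 = 0  t=0,i=15
  #.### -> #   bit 23 = 1  t=0,i=5
  #.##. -> #   bit 22 = 1  t=2,i=2
  #.#.# -> .   bit 21 = 0  t=3,i=5
  #.#.. -> #   bit 20 = 1  t=1,i=7
  #..## -> .   bit 19 = 0  t=1,i=15
  #..#. -> .   bit 18 = 0  t=1,i=1
  #...# -> #   bit 17 = 1  t=2,i=18
  #.... -> #   bit 16 = 1  t=0,i=16
  .#### -> .   bit 15 = 0  t=0,i=0
  .###. -> #   bit 14 = 1  t=2,i=23
  .##.# -> #   bit 13 = 1  t=2,i=3
  .##.. -> #   bit 12 = 1  t=3,i=23
  .#.## -> .   bit 11 = 0  t=2,i=21
  .#.#. -> #   bit 10 = 1  t=1,i=6
  .#..# -> #   bit 9 = 1  t=1,i=0
  .#... -> .   bit 8 = 0  t=2,i=17
  ..### -> #   bit 7 = 1  t=0,i=23
  ..##. -> .   bit 6 = 0  t=3,i=2
  ..#.# -> #   bit 5 = 1  t=1,i=5
  ..#.. -> #   bit 4 = 1  t=1,i=2
  ...## -> .   bit 3 = 0  t=0,i=22
  ...#. -> #   bit 2 = 1  t=2,i=19
  ....# -> #   bit 1 = 1  t=0,i=21
  ..... -> #   bit 0 = 1  t=0,i=17
  bits 01000110110100110111011010110111 = 1188263607

1188263607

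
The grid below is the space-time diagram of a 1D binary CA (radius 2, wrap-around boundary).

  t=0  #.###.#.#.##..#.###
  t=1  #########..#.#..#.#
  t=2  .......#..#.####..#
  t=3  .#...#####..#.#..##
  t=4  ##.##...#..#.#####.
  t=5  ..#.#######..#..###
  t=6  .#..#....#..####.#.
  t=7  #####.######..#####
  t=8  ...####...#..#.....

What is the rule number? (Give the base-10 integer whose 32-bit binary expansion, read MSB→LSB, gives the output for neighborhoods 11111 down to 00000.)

1841256030

  ##### -> .   bit 31 = 0  t=1,i=1
  ####. -> #   bit 30 = 1  t=0,i=18
  ###.# -> #   bit 29 = 1  t=0,i=0
  ###.. -> .   bit 28 = 0  t=1,i=8
  ##.## -> #   bit 27 = 1  t=0,i=1
  ##.#. -> #   bit 26 = 1  t=0,i=5
  ##..# -> .   bit 25 = 0  t=0,i=12
  ##... -> #   bit 24 = 1  t=4,i=5
  #.### -> #   bit 23 = 1  t=0,i=2
  #.##. -> .   bit 22 = 0  t=0,i=10
  #.#.# -> #   bit 21 = 1  t=0,i=6
  #.#.. -> #   bit 20 = 1  t=1,i=13
  #..## -> #   bit 19 = 1  t=3,i=16
  #..#. -> #   bit 18 = 1  t=0,i=13
  #...# -> #   bit 17 = 1  t=3,i=3
  #.... -> #   bit 16 = 1  t=2,i=1
  .#### -> .   bit 15 = 0  t=0,i=17
  .###. -> #   bit 14 = 1  t=0,i=3
  .##.# -> .   bit 13 = 0  t=3,i=18
  .##.. -> #   bit 12 = 1  t=0,i=11
  .#.## -> .   bit 11 = 0  t=0,i=9
  .#.#. -> #   bit 10 = 1  t=0,i=7
  .#..# -> #   bit 9 = 1  t=1,i=14
  .#... -> .   bit 8 = 0  t=2,i=0
  ..### -> .   bit 7 = 0  t=3,i=5
  ..##. -> #   bit 6 = 1  t=3,i=17
  ..#.# -> .   bit 5 = 0  t=0,i=14
  ..#.. -> #   bit 4 = 1  t=2,i=7
  ...## -> #   bit 3 = 1  t=3,i=4
  ...#. -> #   bit 2 = 1  t=2,i=6
  ....# -> #   bit 1 = 1  t=2,i=5
  ..... -> .   bit 0 = 0  t=2,i=2
  bits 01101101101111110101011001011110 = 1841256030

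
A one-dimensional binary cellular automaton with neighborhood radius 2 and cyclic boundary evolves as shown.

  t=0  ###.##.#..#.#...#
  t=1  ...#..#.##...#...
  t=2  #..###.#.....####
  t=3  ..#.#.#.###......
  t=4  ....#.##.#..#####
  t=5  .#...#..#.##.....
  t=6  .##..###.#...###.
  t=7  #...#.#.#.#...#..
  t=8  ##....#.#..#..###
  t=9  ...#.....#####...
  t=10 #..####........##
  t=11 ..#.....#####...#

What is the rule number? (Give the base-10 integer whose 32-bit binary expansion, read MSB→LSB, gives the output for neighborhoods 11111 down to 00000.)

204294929

  #####|.  b31=0 t=2,i=15
  ####.|.  b30=0 t=0,i=1
  ###.#|.  b29=0 t=0,i=2
  ###..|.  b28=0 t=2,i=0
  ##.##|#  b27=1 t=0,i=3
  ##.#.|#  b26=1 t=0,i=6
  ##..#|.  b25=0 t=2,i=1
  ##...|.  b24=0 t=1,i=10
  #.###|.  b23=0 t=3,i=8
  #.##.|.  b22=0 t=0,i=4
  #.#.#|#  b21=1 t=3,i=4
  #.#..|.  b20=0 t=0,i=7
  #..##|#  b19=1 t=2,i=2
  #..#.|#  b18=1 t=0,i=9
  #...#|.  b17=0 t=0,i=14
  #....|#  b16=1 t=1,i=15
  .####|.  b15=0 t=0,i=0
  .###.|#  b14=1 t=2,i=4
  .##.#|.  b13=0 t=0,i=5
  .##..|.  b12=0 t=1,i=9
  .#.##|#  b11=1 t=1,i=7
  .#.#.|.  b10=0 t=0,i=11
  .#..#|#  b9=1 t=0,i=8
  .#...|#  b8=1 t=0,i=13
  ..###|.  b7=0 t=0,i=16
  ..##.|.  b6=0 t=6,i=1
  ..#.#|.  b5=0 t=0,i=10
  ..#..|#  b4=1 t=1,i=3
  ...##|.  b3=0 t=0,i=15
  ...#.|.  b2=0 t=1,i=2
  ....#|.  b1=0 t=1,i=1
  .....|#  b0=1 t=1,i=0
  bits 00001100001011010100101100010001 = 204294929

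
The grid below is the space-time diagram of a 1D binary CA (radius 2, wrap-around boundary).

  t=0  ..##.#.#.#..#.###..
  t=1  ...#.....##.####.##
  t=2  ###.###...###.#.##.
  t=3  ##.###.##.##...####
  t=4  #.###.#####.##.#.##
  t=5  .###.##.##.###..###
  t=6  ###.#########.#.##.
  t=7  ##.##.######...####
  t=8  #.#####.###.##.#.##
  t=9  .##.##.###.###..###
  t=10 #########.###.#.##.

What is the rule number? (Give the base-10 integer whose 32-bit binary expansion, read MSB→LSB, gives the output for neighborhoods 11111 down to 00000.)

3419630501

  ##### -> #   bit 31 = 1  t=3,i=17
  ####. -> #   bit 30 = 1  t=1,i=14
  ###.# -> .   bit 29 = 0  t=1,i=15
  ###.. -> .   bit 28 = 0  t=0,i=16
  ##.## -> #   bit 27 = 1  t=1,i=11
  ##.#. -> .   bit 26 = 0  t=0,i=4
  ##..# -> #   bit 25 = 1  t=5,i=14
  ##... -> #   bit 24 = 1  t=0,i=17
  #.### -> #   bit 23 = 1  t=0,i=14
  #.##. -> #   bit 22 = 1  t=1,i=17
  #.#.# -> .   bit 21 = 0  t=0,i=5
  #.#.. -> #   bit 20 = 1  t=0,i=9
  #..## -> .   bit 19 = 0  t=5,i=15
  #..#. -> .   bit 18 = 0  t=0,i=11
  #...# -> #   bit 17 = 1  t=1,i=1
  #.... -> #   bit 16 = 1  t=0,i=18
  .#### -> .   bit 15 = 0  t=1,i=13
  .###. -> #   bit 14 = 1  t=0,i=15
  .##.# -> #   bit 13 = 1  t=0,i=3
  .##.. -> .   bit 12 = 0  t=1,i=18
  .#.## -> #   bit 11 = 1  t=0,i=13
  .#.#. -> .   bit 10 = 0  t=0,i=6
  .#..# -> #   bit 9 = 1  t=0,i=10
  .#... -> #   bit 8 = 1  t=1,i=4
  ..### -> #   bit 7 = 1  t=2,i=10
  ..##. -> .   bit 6 = 0  t=0,i=2
  ..#.# -> #   bit 5 = 1  t=0,i=12
  ..#.. -> .   bit 4 = 0  t=1,i=3
  ...## -> .   bit 3 = 0  t=0,i=1
  ...#. -> #   bit 2 = 1  t=1,i=2
  ....# -> .   bit 1 = 0  t=0,i=0
  ..... -> #   bit 0 = 1  t=1,i=6
  bits 11001011110100110110101110100101 = 3419630501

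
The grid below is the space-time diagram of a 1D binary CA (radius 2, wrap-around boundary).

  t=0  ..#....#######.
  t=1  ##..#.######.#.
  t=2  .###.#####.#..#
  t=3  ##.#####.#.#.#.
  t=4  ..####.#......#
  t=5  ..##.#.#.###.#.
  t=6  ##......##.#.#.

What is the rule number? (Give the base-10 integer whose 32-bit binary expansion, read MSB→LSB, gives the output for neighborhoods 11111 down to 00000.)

  ##### -> #   bit 31 = 1  t=0,i=9
  ####. -> .   bit 30 = 0  t=0,i=12
  ###.# -> #   bit 29 = 1  t=1,i=11
  ###.. -> #   bit 28 = 1  t=0,i=13
  ##.## -> #   bit 27 = 1  t=2,i=4
  ##.#. -> .   bit 26 = 0  t=1,i=12
  ##..# -> #   bit 25 = 1  t=1,i=2
  ##... -> .   bit 24 = 0  t=0,i=14
  #.### -> #   bit 23 = 1  t=1,i=6
  #.##. -> .   bit 22 = 0  t=1,i=0
  #.#.# -> .   bit 21 = 0  t=1,i=13
  #.#.. -> #   bit 20 = 1  t=2,i=11
  #..## -> .   bit 19 = 0  t=4,i=1
  #..#. -> #   bit 18 = 1  t=1,i=3
  #...# -> #   bit 17 = 1  t=0,i=0
  #.... -> #   bit 16 = 1  t=0,i=4
  .#### -> #   bit 15 = 1  t=0,i=8
  .###. -> .   bit 14 = 0  t=2,i=2
  .##.# -> .   bit 13 = 0  t=3,i=1
  .##.. -> #   bit 12 = 1  t=1,i=1
  .#.## -> #   bit 11 = 1  t=1,i=5
  .#.#. -> .   bit 10 = 0  t=3,i=10
  .#..# -> .   bit 9 = 0  t=2,i=12
  .#... -> .   bit 8 = 0  t=0,i=3
  ..### -> #   bit 7 = 1  t=0,i=7
  ..##. -> .   bit 6 = 0  t=5,i=2
  ..#.# -> .   bit 5 = 0  t=1,i=4
  ..#.. -> .   bit 4 = 0  t=0,i=2
  ...## -> #   bit 3 = 1  t=0,i=6
  ...#. -> #   bit 2 = 1  t=0,i=1
  ....# -> .   bit 1 = 0  t=0,i=5
  ..... -> #   bit 0 = 1  t=4,i=10
  bits 10111010100101111001100010001101 = 3130497165

3130497165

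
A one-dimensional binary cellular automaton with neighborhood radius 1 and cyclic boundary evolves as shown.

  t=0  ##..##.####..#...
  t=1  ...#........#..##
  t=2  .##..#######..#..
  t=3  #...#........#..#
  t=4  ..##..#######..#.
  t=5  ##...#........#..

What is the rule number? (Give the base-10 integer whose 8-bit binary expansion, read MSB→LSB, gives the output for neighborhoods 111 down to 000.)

  [7] ### => .  t=0,i=8
  [6] ##. => .  t=0,i=1
  [5] #.# => .  t=0,i=6
  [4] #.. => .  t=0,i=2
  [3] .## => .  t=0,i=0
  [2] .#. => .  t=0,i=13
  [1] ..# => #  t=0,i=3
  [0] ... => #  t=0,i=15
  bits 00000011 = 3

3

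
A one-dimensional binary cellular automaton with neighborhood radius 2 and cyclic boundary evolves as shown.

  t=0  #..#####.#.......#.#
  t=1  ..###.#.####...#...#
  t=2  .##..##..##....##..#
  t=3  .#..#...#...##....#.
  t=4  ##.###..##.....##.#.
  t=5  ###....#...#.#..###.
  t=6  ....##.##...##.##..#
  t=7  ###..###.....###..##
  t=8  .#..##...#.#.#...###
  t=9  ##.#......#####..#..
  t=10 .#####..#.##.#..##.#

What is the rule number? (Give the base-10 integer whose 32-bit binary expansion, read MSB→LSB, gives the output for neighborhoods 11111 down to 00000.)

  [31] ##### => .  t=0,i=5
  [30] ####. => #  t=0,i=6
  [29] ###.# => .  t=0,i=7
  [28] ###.. => .  t=1,i=11
  [27] ##.## => #  t=4,i=2
  [26] ##.#. => #  t=0,i=8
  [25] ##..# => .  t=0,i=1
  [24] ##... => .  t=1,i=12
  [23] #.### => .  t=1,i=8
  [22] #.##. => #  t=0,i=19
  [21] #.#.# => #  t=1,i=6
  [20] #.#.. => #  t=0,i=9
  [19] #..## => #  t=0,i=2
  [18] #..#. => #  t=2,i=18
  [17] #...# => .  t=1,i=13
  [16] #.... => #  t=0,i=11
  [15] .#### => #  t=0,i=4
  [14] .###. => .  t=1,i=3
  [13] .##.# => #  t=4,i=1
  [12] .##.. => .  t=0,i=0
  [11] .#.## => .  t=0,i=18
  [10] .#.#. => #  t=5,i=12
  [9] .#..# => .  t=1,i=0
  [8] .#... => #  t=0,i=10
  [7] ..### => #  t=0,i=3
  [6] ..##. => .  t=2,i=5
  [5] ..#.# => .  t=0,i=17
  [4] ..#.. => #  t=1,i=15
  [3] ...## => .  t=2,i=14
  [2] ...#. => .  t=0,i=16
  [1] ....# => #  t=0,i=15
  [0] ..... => .  t=0,i=12
  bits 01001100011111011010010110010010 = 1283302802

1283302802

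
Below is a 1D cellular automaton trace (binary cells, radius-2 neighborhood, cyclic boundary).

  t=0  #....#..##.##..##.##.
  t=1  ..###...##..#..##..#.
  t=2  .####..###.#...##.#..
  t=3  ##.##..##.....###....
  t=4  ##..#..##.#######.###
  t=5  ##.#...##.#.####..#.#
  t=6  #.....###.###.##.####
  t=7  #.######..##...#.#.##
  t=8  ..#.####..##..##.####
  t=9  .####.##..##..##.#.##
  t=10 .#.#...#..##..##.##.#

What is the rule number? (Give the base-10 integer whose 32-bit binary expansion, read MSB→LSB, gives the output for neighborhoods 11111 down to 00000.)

3500505327

  [31] ##### => #  t=4,i=12
  [30] ####. => #  t=2,i=3
  [29] ###.# => .  t=2,i=9
  [28] ###.. => #  t=1,i=4
  [27] ##.## => .  t=0,i=10
  [26] ##.#. => .  t=0,i=20
  [25] ##..# => .  t=0,i=13
  [24] ##... => .  t=1,i=5
  [23] #.### => #  t=4,i=10
  [22] #.##. => .  t=0,i=11
  [21] #.#.# => #  t=5,i=10
  [20] #.#.. => .  t=0,i=0
  [19] #..## => .  t=0,i=7
  [18] #..#. => #  t=1,i=11
  [17] #...# => .  t=1,i=0
  [16] #.... => #  t=0,i=2
  [15] .#### => .  t=2,i=2
  [14] .###. => #  t=1,i=3
  [13] .##.# => #  t=0,i=9
  [12] .##.. => #  t=0,i=12
  [11] .#.## => #  t=5,i=11
  [10] .#.#. => .  t=7,i=16
  [9] .#..# => .  t=0,i=6
  [8] .#... => .  t=0,i=1
  [7] ..### => #  t=1,i=2
  [6] ..##. => #  t=0,i=8
  [5] ..#.# => #  t=5,i=18
  [4] ..#.. => .  t=0,i=5
  [3] ...## => #  t=1,i=1
  [2] ...#. => #  t=0,i=4
  [1] ....# => #  t=0,i=3
  [0] ..... => #  t=3,i=11
  bits 11010000101001010111100011101111 = 3500505327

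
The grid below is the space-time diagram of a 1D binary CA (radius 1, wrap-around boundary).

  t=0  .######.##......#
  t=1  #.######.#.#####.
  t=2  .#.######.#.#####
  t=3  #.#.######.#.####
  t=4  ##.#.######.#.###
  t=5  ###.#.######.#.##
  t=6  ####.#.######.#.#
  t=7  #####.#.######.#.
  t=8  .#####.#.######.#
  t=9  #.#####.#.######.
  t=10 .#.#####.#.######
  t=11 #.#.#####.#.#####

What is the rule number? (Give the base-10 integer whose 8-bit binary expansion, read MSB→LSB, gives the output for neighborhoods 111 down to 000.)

  ### -> #   bit 7 = 1  t=0,i=2
  ##. -> #   bit 6 = 1  t=0,i=6
  #.# -> #   bit 5 = 1  t=0,i=0
  #.. -> .   bit 4 = 0  t=0,i=10
  .## -> .   bit 3 = 0  t=0,i=1
  .#. -> .   bit 2 = 0  t=0,i=16
  ..# -> #   bit 1 = 1  t=0,i=15
  ... -> #   bit 0 = 1  t=0,i=11
  bits 11100011 = 227

227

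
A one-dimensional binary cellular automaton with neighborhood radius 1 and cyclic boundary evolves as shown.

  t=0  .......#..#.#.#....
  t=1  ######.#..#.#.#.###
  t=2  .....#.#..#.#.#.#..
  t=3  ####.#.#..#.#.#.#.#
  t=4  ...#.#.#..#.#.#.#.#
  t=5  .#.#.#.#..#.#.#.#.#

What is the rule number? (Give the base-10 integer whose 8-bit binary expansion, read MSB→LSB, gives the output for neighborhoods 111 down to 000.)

  ### -> .   bit 7 = 0  t=1,i=0
  ##. -> #   bit 6 = 1  t=1,i=5
  #.# -> .   bit 5 = 0  t=0,i=11
  #.. -> .   bit 4 = 0  t=0,i=8
  .## -> #   bit 3 = 1  t=1,i=16
  .#. -> #   bit 2 = 1  t=0,i=7
  ..# -> .   bit 1 = 0  t=0,i=6
  ... -> #   bit 0 = 1  t=0,i=0
  bits 01001101 = 77

77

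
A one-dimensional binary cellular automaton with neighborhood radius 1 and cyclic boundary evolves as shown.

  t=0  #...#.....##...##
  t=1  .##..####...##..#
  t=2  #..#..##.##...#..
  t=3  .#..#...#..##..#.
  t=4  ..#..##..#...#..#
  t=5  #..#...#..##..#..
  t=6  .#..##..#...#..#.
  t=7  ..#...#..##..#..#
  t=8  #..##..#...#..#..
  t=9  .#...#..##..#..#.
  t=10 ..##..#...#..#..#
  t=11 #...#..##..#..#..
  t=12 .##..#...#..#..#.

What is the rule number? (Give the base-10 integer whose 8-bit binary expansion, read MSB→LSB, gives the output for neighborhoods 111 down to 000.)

  ### -> #   bit 7 = 1  t=0,i=16
  ##. -> .   bit 6 = 0  t=0,i=0
  #.# -> #   bit 5 = 1  t=1,i=0
  #.. -> #   bit 4 = 1  t=0,i=1
  .## -> .   bit 3 = 0  t=0,i=10
  .#. -> .   bit 2 = 0  t=0,i=4
  ..# -> .   bit 1 = 0  t=0,i=3
  ... -> #   bit 0 = 1  t=0,i=2
  bits 10110001 = 177

177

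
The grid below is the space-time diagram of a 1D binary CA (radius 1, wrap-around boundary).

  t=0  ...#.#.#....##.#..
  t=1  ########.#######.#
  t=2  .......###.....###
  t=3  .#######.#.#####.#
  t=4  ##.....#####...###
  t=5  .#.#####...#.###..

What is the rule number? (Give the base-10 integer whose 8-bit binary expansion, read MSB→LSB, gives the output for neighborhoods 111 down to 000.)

111

  ### -> .   bit 7 = 0  t=1,i=0
  ##. -> #   bit 6 = 1  t=0,i=13
  #.# -> #   bit 5 = 1  t=0,i=4
  #.. -> .   bit 4 = 0  t=0,i=8
  .## -> #   bit 3 = 1  t=0,i=12
  .#. -> #   bit 2 = 1  t=0,i=3
  ..# -> #   bit 1 = 1  t=0,i=2
  ... -> #   bit 0 = 1  t=0,i=0
  bits 01101111 = 111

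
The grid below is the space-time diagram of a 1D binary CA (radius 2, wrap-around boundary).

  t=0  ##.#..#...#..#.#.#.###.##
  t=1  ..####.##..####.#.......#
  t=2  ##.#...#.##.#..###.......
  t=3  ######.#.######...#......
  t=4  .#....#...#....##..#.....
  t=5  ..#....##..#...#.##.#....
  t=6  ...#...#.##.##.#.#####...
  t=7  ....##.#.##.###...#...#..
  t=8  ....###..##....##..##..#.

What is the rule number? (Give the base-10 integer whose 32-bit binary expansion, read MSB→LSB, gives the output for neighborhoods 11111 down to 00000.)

123643744

  nb #####: next=.  (t=3,i=2, bit31=0)
  nb ####.: next=.  (t=0,i=0, bit30=0)
  nb ###.#: next=.  (t=0,i=1, bit29=0)
  nb ###..: next=.  (t=2,i=17, bit28=0)
  nb ##.##: next=.  (t=0,i=22, bit27=0)
  nb ##.#.: next=#  (t=0,i=2, bit26=1)
  nb ##..#: next=#  (t=1,i=9, bit25=1)
  nb ##...: next=#  (t=2,i=18, bit24=1)
  nb #.###: next=.  (t=0,i=19, bit23=0)
  nb #.##.: next=#  (t=1,i=7, bit22=1)
  nb #.#.#: next=.  (t=0,i=15, bit21=0)
  nb #.#..: next=#  (t=0,i=3, bit20=1)
  nb #..##: next=#  (t=1,i=1, bit19=1)
  nb #..#.: next=#  (t=0,i=5, bit18=1)
  nb #...#: next=#  (t=0,i=8, bit17=1)
  nb #....: next=.  (t=1,i=18, bit16=0)
  nb .####: next=#  (t=0,i=24, bit15=1)
  nb .###.: next=.  (t=0,i=20, bit14=0)
  nb .##.#: next=#  (t=2,i=1, bit13=1)
  nb .##..: next=.  (t=1,i=8, bit12=0)
  nb .#.##: next=.  (t=0,i=18, bit11=0)
  nb .#.#.: next=#  (t=0,i=14, bit10=1)
  nb .#..#: next=#  (t=0,i=4, bit9=1)
  nb .#...: next=#  (t=0,i=7, bit8=1)
  nb ..###: next=.  (t=1,i=2, bit7=0)
  nb ..##.: next=#  (t=2,i=0, bit6=1)
  nb ..#.#: next=#  (t=0,i=13, bit5=1)
  nb ..#..: next=.  (t=0,i=6, bit4=0)
  nb ...##: next=.  (t=2,i=24, bit3=0)
  nb ...#.: next=.  (t=0,i=9, bit2=0)
  nb ....#: next=.  (t=1,i=22, bit1=0)
  nb .....: next=.  (t=1,i=19, bit0=0)
  bits 00000111010111101010011101100000 = 123643744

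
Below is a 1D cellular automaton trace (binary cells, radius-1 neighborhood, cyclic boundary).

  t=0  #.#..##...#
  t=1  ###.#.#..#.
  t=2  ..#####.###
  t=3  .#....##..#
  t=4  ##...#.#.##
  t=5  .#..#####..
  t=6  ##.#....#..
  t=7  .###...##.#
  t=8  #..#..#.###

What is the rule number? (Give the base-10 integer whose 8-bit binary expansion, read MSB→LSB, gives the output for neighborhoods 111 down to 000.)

  ###|.  b7=0 t=1,i=1
  ##.|#  b6=1 t=0,i=0
  #.#|#  b5=1 t=0,i=1
  #..|.  b4=0 t=0,i=3
  .##|.  b3=0 t=0,i=5
  .#.|#  b2=1 t=0,i=2
  ..#|#  b1=1 t=0,i=4
  ...|.  b0=0 t=0,i=8
  bits 01100110 = 102

102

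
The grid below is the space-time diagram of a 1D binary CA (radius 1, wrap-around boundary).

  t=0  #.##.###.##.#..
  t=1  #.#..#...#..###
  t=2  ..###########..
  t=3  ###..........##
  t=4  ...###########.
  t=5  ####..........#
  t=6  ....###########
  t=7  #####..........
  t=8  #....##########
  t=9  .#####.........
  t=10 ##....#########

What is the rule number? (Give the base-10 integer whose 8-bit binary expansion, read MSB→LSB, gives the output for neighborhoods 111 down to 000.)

31

  [7] ### => .  t=0,i=6
  [6] ##. => .  t=0,i=3
  [5] #.# => .  t=0,i=1
  [4] #.. => #  t=0,i=13
  [3] .## => #  t=0,i=2
  [2] .#. => #  t=0,i=0
  [1] ..# => #  t=0,i=14
  [0] ... => #  t=1,i=7
  bits 00011111 = 31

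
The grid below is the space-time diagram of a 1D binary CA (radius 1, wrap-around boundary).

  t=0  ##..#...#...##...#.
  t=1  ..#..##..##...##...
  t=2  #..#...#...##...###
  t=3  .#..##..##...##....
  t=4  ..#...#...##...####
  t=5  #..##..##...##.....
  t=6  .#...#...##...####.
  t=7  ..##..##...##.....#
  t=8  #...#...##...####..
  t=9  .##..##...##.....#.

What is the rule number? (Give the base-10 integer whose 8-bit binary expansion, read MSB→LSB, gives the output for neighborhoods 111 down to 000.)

17

  ###|.  b7=0 t=2,i=17
  ##.|.  b6=0 t=0,i=1
  #.#|.  b5=0 t=0,i=18
  #..|#  b4=1 t=0,i=2
  .##|.  b3=0 t=0,i=0
  .#.|.  b2=0 t=0,i=4
  ..#|.  b1=0 t=0,i=3
  ...|#  b0=1 t=0,i=6
  bits 00010001 = 17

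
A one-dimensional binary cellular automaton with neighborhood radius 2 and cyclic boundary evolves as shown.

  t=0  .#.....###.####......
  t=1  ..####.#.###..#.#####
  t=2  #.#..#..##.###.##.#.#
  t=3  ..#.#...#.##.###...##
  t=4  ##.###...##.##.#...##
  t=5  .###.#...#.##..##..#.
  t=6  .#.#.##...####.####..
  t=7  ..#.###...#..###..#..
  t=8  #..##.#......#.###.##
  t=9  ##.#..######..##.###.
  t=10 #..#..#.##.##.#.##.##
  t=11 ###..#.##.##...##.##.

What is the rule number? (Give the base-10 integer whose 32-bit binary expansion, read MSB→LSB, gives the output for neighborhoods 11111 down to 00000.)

  [31] ##### => #  t=1,i=18
  [30] ####. => .  t=0,i=13
  [29] ###.# => #  t=0,i=9
  [28] ###.. => #  t=0,i=14
  [27] ##.## => #  t=0,i=10
  [26] ##.#. => .  t=1,i=6
  [25] ##..# => #  t=1,i=0
  [24] ##... => .  t=0,i=15
  [23] #.### => #  t=0,i=11
  [22] #.##. => #  t=2,i=15
  [21] #.#.# => .  t=1,i=7
  [20] #.#.. => #  t=2,i=2
  [19] #..## => .  t=1,i=1
  [18] #..#. => #  t=1,i=13
  [17] #...# => .  t=3,i=6
  [16] #.... => #  t=0,i=3
  [15] .#### => .  t=0,i=12
  [14] .###. => .  t=0,i=8
  [13] .##.# => .  t=2,i=0
  [12] .##.. => #  t=3,i=20
  [11] .#.## => #  t=1,i=8
  [10] .#.#. => #  t=3,i=3
  [9] .#..# => .  t=2,i=3
  [8] .#... => #  t=0,i=2
  [7] ..### => #  t=0,i=7
  [6] ..##. => #  t=2,i=8
  [5] ..#.# => .  t=1,i=14
  [4] ..#.. => .  t=0,i=1
  [3] ...## => .  t=0,i=6
  [2] ...#. => .  t=0,i=0
  [1] ....# => #  t=0,i=5
  [0] ..... => #  t=0,i=4
  bits 10111010110101010001110111000011 = 3134528963

3134528963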